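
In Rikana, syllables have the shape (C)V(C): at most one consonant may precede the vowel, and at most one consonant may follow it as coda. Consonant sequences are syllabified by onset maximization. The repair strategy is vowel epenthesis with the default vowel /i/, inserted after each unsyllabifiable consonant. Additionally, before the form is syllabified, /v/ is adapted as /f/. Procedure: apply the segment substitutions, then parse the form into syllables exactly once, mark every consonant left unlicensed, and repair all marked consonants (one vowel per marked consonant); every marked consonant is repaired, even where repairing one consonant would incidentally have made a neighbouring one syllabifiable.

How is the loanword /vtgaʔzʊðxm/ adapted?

fitigaʔzʊðximi

Substitution: /v/ → /f/, giving /ftgaʔzʊðxm/.
Syllabifying with onset maximization leaves /f/, /t/, /x/, /m/ stranded (at most one coda consonant is licensed; onsets are limited to one consonant).
Epenthesis after each stranded consonant: /f/ → /fi/, /t/ → /ti/, /x/ → /xi/, /m/ → /mi/.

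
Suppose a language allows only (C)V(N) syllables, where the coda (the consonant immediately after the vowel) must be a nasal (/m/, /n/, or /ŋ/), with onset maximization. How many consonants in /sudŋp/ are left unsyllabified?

The consonants /d/, /ŋ/, /p/ cannot be parsed into a legal (C)V(N) syllable (only a nasal (/m/, /n/, or /ŋ/) is licensed in coda position; onsets are limited to one consonant).

3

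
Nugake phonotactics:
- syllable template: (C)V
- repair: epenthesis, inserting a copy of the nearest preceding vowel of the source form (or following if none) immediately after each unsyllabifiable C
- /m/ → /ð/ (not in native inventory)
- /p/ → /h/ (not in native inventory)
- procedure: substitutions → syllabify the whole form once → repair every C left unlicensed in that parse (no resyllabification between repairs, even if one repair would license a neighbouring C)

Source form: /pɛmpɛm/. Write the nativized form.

hɛðɛhɛðɛ

Substitution: /p/ → /h/, /m/ → /ð/, giving /hɛðhɛð/.
Syllabifying with onset maximization leaves /ð/, /ð/ stranded (no codas are permitted; onsets are limited to one consonant).
Epenthesis after each stranded consonant: /ð/ → /ðɛ/, /ð/ → /ðɛ/.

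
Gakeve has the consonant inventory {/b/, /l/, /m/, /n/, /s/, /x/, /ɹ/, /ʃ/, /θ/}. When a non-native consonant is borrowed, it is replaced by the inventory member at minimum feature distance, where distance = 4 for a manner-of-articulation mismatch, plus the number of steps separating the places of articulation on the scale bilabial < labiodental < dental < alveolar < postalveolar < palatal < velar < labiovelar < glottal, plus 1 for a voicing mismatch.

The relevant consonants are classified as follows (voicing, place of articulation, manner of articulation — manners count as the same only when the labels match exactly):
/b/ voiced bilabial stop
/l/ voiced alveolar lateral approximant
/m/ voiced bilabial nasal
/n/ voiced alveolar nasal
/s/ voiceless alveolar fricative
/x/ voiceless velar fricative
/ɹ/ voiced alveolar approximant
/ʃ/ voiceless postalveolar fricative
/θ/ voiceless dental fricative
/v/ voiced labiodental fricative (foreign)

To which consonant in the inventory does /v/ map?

θ

/θ/ is closest: same manner (fricative), place distance 1 (labiodental→dental), voicing differs (+1); total 2. Next closest is /s/ at distance 3.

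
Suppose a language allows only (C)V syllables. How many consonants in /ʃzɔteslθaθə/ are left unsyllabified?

3

Syllabifying with onset maximization leaves /ʃ/, /s/, /l/ stranded (no codas are permitted; onsets are limited to one consonant).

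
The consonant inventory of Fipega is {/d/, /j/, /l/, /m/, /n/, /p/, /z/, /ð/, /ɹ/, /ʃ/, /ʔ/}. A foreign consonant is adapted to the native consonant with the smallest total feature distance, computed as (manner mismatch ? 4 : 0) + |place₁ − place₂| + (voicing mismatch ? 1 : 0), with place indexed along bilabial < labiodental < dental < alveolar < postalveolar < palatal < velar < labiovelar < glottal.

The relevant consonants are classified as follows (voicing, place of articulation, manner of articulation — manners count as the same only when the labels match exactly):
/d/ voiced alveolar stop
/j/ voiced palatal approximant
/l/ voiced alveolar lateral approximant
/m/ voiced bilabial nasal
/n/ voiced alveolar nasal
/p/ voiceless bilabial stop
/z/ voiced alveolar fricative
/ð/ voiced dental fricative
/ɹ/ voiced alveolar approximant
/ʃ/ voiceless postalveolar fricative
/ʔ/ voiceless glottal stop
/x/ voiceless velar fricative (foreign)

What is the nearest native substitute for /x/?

ʃ

/ʃ/ is closest: same manner (fricative), place distance 2 (velar→postalveolar), same voicing; total 2. Next closest is /z/ at distance 4.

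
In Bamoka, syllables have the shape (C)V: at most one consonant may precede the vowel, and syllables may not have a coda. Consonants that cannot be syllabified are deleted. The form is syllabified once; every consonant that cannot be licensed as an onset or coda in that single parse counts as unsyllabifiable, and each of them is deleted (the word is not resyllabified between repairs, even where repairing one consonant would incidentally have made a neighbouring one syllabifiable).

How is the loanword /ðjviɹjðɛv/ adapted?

Syllabifying with onset maximization leaves /ð/, /j/, /ɹ/, /j/, /v/ stranded (no codas are permitted; onsets are limited to one consonant).
Deleting the stranded consonants removes /ð/, /j/, /ɹ/, /j/, /v/.

viðɛ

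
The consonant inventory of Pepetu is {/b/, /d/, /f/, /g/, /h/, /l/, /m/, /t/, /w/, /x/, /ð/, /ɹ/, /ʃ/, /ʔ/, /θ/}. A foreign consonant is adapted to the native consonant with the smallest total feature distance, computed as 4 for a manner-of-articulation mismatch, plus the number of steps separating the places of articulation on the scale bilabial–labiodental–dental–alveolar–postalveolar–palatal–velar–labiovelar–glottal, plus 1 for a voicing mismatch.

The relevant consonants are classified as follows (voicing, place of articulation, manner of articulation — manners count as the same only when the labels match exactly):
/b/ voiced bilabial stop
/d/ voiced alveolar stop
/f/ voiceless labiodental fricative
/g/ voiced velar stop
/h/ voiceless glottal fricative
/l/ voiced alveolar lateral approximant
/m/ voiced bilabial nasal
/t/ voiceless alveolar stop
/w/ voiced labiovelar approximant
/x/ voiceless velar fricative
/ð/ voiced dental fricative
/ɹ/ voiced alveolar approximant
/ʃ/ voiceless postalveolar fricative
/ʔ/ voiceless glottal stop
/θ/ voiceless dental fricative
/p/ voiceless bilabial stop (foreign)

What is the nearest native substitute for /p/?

/b/ is closest: same manner (stop), place distance 0 (bilabial→bilabial), voicing differs (+1); total 1. Next closest is /t/ at distance 3.

b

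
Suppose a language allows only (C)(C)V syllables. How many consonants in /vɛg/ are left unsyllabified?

The consonants /g/ cannot be parsed into a legal (C)(C)V syllable (no codas are permitted; onsets may contain at most 2 consonants).

1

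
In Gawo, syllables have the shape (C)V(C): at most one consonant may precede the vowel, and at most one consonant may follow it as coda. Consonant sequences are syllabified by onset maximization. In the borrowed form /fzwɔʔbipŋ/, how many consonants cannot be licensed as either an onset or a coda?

The consonants /f/, /z/, /ŋ/ cannot be parsed into a legal (C)V(C) syllable (at most one coda consonant is licensed; onsets are limited to one consonant).

3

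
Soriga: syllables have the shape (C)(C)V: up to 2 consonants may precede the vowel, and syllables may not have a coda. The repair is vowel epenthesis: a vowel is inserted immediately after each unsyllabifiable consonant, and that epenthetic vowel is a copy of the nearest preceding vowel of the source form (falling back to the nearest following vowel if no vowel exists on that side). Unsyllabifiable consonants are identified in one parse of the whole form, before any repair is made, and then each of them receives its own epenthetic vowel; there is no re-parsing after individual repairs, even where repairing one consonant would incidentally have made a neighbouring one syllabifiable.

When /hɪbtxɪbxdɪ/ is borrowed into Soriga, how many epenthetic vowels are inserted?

The unsyllabifiable consonants are /b/, /b/; each receives one epenthetic vowel.

2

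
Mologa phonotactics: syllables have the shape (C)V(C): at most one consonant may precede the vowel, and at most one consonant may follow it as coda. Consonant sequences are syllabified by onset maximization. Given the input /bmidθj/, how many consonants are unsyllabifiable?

3

Under (C)V(C), the unsyllabifiable consonants are /b/, /θ/, /j/ (at most one coda consonant is licensed; onsets are limited to one consonant).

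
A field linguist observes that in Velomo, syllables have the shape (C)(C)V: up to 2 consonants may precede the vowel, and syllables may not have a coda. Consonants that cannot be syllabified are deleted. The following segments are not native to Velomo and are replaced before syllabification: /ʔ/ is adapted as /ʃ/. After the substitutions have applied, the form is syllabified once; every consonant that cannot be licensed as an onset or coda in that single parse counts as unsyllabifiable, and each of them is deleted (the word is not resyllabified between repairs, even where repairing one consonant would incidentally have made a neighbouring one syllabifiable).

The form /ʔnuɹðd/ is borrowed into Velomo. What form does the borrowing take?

ʃnu

Substitution: /ʔ/ → /ʃ/, giving /ʃnuɹðd/.
Under (C)(C)V, the unsyllabifiable consonants are /ɹ/, /ð/, /d/ (no codas are permitted; onsets may contain at most 2 consonants).
Deletion applies to /ɹ/, /ð/, /d/.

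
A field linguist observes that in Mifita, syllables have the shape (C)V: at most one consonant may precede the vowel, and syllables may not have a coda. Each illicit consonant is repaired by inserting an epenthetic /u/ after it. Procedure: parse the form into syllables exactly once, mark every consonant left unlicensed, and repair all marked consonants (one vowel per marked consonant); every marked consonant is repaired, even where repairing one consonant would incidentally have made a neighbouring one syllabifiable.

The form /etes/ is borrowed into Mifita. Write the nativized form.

The consonants /s/ cannot be parsed into a legal (C)V syllable (no codas are permitted; onsets are limited to one consonant).
Epenthesis after each stranded consonant: /s/ → /su/.

etesu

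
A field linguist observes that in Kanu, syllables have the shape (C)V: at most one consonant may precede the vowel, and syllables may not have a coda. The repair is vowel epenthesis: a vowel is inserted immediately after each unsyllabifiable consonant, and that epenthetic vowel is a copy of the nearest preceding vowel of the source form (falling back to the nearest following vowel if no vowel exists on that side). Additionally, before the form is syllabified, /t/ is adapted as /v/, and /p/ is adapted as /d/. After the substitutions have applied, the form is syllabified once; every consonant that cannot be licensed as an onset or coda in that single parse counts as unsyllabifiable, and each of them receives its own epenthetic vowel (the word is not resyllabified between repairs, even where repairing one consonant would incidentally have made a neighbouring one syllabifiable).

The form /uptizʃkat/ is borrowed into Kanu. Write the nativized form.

uduviziʃikava

Substitution: /p/ → /d/, /t/ → /v/, giving /udvizʃkav/.
Under (C)V, the unsyllabifiable consonants are /d/, /z/, /ʃ/, /v/ (no codas are permitted; onsets are limited to one consonant).
Each unlicensed consonant becomes the onset of a new syllable: /d/ → /du/, /z/ → /zi/, /ʃ/ → /ʃi/, /v/ → /va/.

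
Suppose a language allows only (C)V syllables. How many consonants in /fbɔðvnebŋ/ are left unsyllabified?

Syllabifying with onset maximization leaves /f/, /ð/, /v/, /b/, /ŋ/ stranded (no codas are permitted; onsets are limited to one consonant).

5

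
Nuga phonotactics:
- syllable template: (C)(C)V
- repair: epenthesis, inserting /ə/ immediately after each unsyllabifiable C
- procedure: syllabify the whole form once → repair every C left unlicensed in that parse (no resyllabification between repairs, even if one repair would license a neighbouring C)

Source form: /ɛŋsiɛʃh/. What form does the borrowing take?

ɛŋsiɛʃəhə

Syllabifying with onset maximization leaves /ʃ/, /h/ stranded (no codas are permitted; onsets may contain at most 2 consonants).
Inserting the epenthetic vowel yields /ʃ/ → /ʃə/, /h/ → /hə/.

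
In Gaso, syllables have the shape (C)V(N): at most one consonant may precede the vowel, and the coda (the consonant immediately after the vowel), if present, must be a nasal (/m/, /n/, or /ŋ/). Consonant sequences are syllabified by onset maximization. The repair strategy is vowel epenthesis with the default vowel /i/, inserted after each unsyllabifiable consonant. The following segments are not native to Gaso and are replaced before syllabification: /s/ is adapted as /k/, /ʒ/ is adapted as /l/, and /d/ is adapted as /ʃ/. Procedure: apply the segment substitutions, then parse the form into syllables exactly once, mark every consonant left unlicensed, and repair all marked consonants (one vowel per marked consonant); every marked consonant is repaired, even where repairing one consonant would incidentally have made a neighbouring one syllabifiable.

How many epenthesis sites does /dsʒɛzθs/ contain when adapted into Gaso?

After substitution the input is /ʃklɛzθk/.
The unsyllabifiable consonants are /ʃ/, /k/, /z/, /θ/, /k/; each receives one epenthetic vowel.

5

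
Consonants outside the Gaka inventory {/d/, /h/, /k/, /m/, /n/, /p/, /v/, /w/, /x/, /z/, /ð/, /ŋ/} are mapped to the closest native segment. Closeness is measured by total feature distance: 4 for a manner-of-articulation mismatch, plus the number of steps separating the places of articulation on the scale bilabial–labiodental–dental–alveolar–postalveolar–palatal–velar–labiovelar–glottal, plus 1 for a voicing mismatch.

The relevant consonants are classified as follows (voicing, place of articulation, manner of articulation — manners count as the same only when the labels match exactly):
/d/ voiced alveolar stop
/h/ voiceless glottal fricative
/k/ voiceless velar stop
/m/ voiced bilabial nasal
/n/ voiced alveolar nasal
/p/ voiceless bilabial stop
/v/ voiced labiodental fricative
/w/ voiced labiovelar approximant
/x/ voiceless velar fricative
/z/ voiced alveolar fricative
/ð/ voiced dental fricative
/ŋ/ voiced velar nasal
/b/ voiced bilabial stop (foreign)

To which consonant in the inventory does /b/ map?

/p/ is closest: same manner (stop), place distance 0 (bilabial→bilabial), voicing differs (+1); total 1. Next closest is /d/ at distance 3.

p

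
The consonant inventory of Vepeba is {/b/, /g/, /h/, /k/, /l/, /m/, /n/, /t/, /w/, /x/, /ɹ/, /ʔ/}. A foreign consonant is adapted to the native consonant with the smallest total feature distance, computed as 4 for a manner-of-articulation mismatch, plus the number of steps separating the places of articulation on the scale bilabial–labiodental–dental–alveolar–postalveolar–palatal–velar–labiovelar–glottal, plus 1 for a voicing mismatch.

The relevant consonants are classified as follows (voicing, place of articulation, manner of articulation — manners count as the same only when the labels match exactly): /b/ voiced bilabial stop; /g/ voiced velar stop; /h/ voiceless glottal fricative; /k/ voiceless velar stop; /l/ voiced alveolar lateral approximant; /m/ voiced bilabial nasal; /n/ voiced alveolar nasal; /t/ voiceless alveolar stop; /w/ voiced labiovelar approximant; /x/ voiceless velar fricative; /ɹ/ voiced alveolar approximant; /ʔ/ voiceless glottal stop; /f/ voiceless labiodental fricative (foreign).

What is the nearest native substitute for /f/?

x

/x/ is closest: same manner (fricative), place distance 5 (labiodental→velar), same voicing; total 5. Next closest is /b/ at distance 6.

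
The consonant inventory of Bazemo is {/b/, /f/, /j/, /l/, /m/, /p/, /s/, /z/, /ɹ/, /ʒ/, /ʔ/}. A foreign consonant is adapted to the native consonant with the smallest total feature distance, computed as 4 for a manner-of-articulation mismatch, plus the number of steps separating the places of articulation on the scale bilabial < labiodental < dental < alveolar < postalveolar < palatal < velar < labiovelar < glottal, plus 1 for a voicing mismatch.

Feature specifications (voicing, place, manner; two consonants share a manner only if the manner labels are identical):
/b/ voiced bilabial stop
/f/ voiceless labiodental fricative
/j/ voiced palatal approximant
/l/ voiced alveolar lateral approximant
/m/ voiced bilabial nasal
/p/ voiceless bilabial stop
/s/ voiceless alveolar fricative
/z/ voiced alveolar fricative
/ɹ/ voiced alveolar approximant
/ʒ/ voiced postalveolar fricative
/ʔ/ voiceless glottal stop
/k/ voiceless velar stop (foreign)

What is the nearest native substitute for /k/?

/ʔ/ is closest: same manner (stop), place distance 2 (velar→glottal), same voicing; total 2. Next closest is /j/ at distance 6.

ʔ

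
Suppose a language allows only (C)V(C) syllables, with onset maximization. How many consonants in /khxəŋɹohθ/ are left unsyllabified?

3

Syllabifying with onset maximization leaves /k/, /h/, /θ/ stranded (at most one coda consonant is licensed; onsets are limited to one consonant).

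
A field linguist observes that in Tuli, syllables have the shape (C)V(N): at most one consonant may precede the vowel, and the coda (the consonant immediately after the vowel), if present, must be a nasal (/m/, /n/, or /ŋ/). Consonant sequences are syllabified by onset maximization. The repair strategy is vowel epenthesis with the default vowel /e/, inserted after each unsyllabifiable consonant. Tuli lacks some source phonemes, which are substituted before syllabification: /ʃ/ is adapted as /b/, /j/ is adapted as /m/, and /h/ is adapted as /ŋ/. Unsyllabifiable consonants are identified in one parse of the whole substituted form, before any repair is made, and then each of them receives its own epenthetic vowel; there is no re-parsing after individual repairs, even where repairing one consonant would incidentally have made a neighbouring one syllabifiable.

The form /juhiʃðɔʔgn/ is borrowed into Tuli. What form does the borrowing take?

Substitution: /j/ → /m/, /h/ → /ŋ/, /ʃ/ → /b/, giving /muŋibðɔʔgn/.
Syllabifying with onset maximization leaves /b/, /ʔ/, /g/, /n/ stranded (only a nasal (/m/, /n/, or /ŋ/) is licensed in coda position; onsets are limited to one consonant).
Each unlicensed consonant becomes the onset of a new syllable: /b/ → /be/, /ʔ/ → /ʔe/, /g/ → /ge/, /n/ → /ne/.

muŋibeðɔʔegene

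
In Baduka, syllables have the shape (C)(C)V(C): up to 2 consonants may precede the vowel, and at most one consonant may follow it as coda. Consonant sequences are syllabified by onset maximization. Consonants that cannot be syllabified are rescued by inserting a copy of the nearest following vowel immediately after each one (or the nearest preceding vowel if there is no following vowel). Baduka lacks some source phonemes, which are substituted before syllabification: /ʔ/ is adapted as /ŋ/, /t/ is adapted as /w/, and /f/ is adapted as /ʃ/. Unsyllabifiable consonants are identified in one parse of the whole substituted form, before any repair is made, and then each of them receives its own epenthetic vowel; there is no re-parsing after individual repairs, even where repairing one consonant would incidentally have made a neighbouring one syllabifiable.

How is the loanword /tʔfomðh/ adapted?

Substitution: /t/ → /w/, /ʔ/ → /ŋ/, /f/ → /ʃ/, giving /wŋʃomðh/.
Under (C)(C)V(C), the unsyllabifiable consonants are /w/, /ð/, /h/ (at most one coda consonant is licensed; onsets may contain at most 2 consonants).
Each unlicensed consonant becomes the onset of a new syllable: /w/ → /wo/, /ð/ → /ðo/, /h/ → /ho/.

woŋʃomðoho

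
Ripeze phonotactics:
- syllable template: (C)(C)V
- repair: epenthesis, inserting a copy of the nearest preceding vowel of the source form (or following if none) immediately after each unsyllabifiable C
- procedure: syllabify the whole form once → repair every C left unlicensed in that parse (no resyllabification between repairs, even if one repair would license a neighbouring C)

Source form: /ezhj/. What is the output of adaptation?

ezeheje

Syllabifying with onset maximization leaves /z/, /h/, /j/ stranded (no codas are permitted; onsets may contain at most 2 consonants).
Each unlicensed consonant becomes the onset of a new syllable: /z/ → /ze/, /h/ → /he/, /j/ → /je/.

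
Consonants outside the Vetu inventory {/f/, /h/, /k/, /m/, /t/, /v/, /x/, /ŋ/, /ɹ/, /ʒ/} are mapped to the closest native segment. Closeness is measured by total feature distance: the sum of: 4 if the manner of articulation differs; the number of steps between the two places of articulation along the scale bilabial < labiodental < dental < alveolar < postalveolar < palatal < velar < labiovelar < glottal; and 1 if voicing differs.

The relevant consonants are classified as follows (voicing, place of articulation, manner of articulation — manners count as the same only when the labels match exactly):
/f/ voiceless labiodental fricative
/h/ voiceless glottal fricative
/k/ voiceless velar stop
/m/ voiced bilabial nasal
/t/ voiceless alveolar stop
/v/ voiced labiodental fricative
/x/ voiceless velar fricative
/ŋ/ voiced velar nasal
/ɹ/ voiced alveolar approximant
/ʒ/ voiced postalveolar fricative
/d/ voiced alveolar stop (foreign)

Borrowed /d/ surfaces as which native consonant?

t

/t/ is closest: same manner (stop), place distance 0 (alveolar→alveolar), voicing differs (+1); total 1. Next closest is /k/ at distance 4.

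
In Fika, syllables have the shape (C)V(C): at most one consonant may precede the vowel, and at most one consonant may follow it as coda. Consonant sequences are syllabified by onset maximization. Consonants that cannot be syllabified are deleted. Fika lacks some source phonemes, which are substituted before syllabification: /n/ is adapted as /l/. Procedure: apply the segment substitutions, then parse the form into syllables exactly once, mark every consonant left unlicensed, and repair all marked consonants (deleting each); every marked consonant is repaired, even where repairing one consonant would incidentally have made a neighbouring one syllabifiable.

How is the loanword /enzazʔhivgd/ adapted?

elzazhiv

Substitution: /n/ → /l/, giving /elzazʔhivgd/.
Syllabifying with onset maximization leaves /ʔ/, /g/, /d/ stranded (at most one coda consonant is licensed; onsets are limited to one consonant).
Deleting the stranded consonants removes /ʔ/, /g/, /d/.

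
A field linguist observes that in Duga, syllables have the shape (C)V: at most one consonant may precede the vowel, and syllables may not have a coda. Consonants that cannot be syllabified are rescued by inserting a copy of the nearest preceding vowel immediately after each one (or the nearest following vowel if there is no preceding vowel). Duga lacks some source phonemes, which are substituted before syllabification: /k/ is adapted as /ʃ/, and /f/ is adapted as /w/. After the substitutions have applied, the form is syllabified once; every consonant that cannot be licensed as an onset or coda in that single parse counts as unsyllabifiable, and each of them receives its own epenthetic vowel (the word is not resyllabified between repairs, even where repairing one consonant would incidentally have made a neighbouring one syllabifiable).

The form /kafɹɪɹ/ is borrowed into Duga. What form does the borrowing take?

ʃawaɹɪɹɪ

Substitution: /k/ → /ʃ/, /f/ → /w/, giving /ʃawɹɪɹ/.
Under (C)V, the unsyllabifiable consonants are /w/, /ɹ/ (no codas are permitted; onsets are limited to one consonant).
Epenthesis after each stranded consonant: /w/ → /wa/, /ɹ/ → /ɹɪ/.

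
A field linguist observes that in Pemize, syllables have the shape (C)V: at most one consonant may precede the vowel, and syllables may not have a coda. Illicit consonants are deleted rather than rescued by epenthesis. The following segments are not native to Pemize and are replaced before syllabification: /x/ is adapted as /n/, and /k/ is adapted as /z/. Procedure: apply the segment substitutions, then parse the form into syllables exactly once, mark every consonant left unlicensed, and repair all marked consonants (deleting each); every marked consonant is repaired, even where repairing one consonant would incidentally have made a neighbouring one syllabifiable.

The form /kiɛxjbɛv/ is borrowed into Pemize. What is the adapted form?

ziɛbɛ

Substitution: /k/ → /z/, /x/ → /n/, giving /ziɛnjbɛv/.
The consonants /n/, /j/, /v/ cannot be parsed into a legal (C)V syllable (no codas are permitted; onsets are limited to one consonant).
Deletion applies to /n/, /j/, /v/.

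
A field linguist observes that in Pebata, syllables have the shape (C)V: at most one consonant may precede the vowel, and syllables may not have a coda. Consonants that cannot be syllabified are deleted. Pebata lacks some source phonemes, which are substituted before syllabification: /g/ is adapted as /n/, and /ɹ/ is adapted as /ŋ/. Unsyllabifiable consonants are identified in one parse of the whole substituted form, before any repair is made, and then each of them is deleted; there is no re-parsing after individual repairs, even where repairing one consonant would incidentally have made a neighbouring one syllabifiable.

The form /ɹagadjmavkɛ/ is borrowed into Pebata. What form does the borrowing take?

ŋanamakɛ

Substitution: /ɹ/ → /ŋ/, /g/ → /n/, giving /ŋanadjmavkɛ/.
Under (C)V, the unsyllabifiable consonants are /d/, /j/, /v/ (no codas are permitted; onsets are limited to one consonant).
Deleting the stranded consonants removes /d/, /j/, /v/.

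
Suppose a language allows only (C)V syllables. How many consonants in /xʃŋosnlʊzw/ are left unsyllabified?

6

Syllabifying with onset maximization leaves /x/, /ʃ/, /s/, /n/, /z/, /w/ stranded (no codas are permitted; onsets are limited to one consonant).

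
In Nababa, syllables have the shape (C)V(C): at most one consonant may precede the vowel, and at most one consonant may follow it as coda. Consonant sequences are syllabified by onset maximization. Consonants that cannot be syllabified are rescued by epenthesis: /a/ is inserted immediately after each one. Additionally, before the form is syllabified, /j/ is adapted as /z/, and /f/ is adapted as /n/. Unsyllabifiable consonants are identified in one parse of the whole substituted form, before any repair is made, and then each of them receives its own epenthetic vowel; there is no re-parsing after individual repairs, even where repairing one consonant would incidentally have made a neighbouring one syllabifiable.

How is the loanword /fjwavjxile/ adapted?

Substitution: /f/ → /n/, /j/ → /z/, giving /nzwavzxile/.
Syllabifying with onset maximization leaves /n/, /z/, /z/ stranded (at most one coda consonant is licensed; onsets are limited to one consonant).
Each unlicensed consonant becomes the onset of a new syllable: /n/ → /na/, /z/ → /za/, /z/ → /za/.

nazawavzaxile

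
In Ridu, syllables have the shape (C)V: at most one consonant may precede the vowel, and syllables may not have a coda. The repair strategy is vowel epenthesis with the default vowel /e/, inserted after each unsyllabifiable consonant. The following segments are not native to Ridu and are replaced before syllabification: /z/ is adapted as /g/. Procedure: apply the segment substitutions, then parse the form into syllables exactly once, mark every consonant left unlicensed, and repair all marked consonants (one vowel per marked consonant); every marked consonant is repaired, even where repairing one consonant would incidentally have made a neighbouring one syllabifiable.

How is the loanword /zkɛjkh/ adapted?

gekɛjekehe

Substitution: /z/ → /g/, giving /gkɛjkh/.
Syllabifying with onset maximization leaves /g/, /j/, /k/, /h/ stranded (no codas are permitted; onsets are limited to one consonant).
Inserting the epenthetic vowel yields /g/ → /ge/, /j/ → /je/, /k/ → /ke/, /h/ → /he/.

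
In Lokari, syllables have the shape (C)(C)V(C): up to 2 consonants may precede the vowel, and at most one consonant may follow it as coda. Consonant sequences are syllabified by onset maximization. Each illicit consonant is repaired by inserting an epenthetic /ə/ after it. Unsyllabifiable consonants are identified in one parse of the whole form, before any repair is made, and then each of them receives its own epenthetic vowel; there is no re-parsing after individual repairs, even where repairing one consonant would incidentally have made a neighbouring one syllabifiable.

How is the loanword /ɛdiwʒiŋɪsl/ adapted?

ɛdiwʒiŋɪslə

Under (C)(C)V(C), the unsyllabifiable consonants are /l/ (at most one coda consonant is licensed; onsets may contain at most 2 consonants).
Each unlicensed consonant becomes the onset of a new syllable: /l/ → /lə/.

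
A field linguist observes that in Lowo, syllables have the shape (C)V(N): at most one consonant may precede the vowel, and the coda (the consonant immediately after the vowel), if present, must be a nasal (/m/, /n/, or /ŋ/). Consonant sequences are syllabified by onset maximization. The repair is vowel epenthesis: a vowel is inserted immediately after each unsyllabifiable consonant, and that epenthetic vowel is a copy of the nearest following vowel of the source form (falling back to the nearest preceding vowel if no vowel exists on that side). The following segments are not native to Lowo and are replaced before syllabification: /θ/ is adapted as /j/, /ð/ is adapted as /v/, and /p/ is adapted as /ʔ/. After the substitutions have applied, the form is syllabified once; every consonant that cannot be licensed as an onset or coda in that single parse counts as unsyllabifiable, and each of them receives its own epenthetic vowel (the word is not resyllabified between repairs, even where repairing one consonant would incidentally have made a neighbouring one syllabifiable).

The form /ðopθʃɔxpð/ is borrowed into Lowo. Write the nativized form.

voʔɔjɔʃɔxɔʔɔvɔ

Substitution: /ð/ → /v/, /p/ → /ʔ/, /θ/ → /j/, giving /voʔjʃɔxʔv/.
Syllabifying with onset maximization leaves /ʔ/, /j/, /x/, /ʔ/, /v/ stranded (only a nasal (/m/, /n/, or /ŋ/) is licensed in coda position; onsets are limited to one consonant).
Inserting the epenthetic vowel yields /ʔ/ → /ʔɔ/, /j/ → /jɔ/, /x/ → /xɔ/, /ʔ/ → /ʔɔ/, /v/ → /vɔ/.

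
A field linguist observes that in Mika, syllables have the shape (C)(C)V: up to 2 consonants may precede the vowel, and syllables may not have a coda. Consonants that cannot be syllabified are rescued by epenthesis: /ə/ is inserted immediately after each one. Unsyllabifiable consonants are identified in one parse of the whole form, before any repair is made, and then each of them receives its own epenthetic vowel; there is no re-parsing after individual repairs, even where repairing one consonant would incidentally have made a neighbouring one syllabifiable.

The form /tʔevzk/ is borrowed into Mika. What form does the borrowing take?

tʔevəzəkə

The consonants /v/, /z/, /k/ cannot be parsed into a legal (C)(C)V syllable (no codas are permitted; onsets may contain at most 2 consonants).
Each unlicensed consonant becomes the onset of a new syllable: /v/ → /və/, /z/ → /zə/, /k/ → /kə/.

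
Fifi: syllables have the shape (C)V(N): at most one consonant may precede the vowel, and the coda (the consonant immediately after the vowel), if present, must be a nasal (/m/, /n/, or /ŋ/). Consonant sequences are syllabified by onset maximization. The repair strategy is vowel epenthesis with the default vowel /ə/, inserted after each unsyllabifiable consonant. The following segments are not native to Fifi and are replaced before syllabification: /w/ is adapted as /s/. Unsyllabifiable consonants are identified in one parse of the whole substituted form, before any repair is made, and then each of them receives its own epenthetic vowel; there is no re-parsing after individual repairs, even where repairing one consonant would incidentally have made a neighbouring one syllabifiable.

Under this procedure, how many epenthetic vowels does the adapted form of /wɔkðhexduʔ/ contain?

4

After substitution the input is /sɔkðhexduʔ/.
The unsyllabifiable consonants are /k/, /ð/, /x/, /ʔ/; each receives one epenthetic vowel.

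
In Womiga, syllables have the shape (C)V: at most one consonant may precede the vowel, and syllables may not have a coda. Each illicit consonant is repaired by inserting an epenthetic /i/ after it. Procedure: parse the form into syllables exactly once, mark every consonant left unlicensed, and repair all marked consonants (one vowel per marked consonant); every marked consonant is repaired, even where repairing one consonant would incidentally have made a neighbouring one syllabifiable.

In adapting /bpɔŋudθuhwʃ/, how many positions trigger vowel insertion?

The unsyllabifiable consonants are /b/, /d/, /h/, /w/, /ʃ/; each receives one epenthetic vowel.

5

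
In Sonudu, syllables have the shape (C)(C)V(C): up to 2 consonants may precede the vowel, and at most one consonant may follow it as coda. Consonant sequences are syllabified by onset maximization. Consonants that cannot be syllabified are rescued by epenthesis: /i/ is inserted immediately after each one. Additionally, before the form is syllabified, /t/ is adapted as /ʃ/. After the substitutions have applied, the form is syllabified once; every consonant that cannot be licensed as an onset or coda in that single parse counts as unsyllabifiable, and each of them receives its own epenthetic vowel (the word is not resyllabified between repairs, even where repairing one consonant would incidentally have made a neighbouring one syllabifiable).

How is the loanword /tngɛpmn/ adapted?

ʃingɛpmini

Substitution: /t/ → /ʃ/, giving /ʃngɛpmn/.
The consonants /ʃ/, /m/, /n/ cannot be parsed into a legal (C)(C)V(C) syllable (at most one coda consonant is licensed; onsets may contain at most 2 consonants).
Inserting the epenthetic vowel yields /ʃ/ → /ʃi/, /m/ → /mi/, /n/ → /ni/.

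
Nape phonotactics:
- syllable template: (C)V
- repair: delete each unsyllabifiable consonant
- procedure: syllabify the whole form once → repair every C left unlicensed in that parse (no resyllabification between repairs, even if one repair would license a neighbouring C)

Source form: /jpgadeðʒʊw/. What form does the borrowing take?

Under (C)V, the unsyllabifiable consonants are /j/, /p/, /ð/, /w/ (no codas are permitted; onsets are limited to one consonant).
Deletion applies to /j/, /p/, /ð/, /w/.

gadeʒʊ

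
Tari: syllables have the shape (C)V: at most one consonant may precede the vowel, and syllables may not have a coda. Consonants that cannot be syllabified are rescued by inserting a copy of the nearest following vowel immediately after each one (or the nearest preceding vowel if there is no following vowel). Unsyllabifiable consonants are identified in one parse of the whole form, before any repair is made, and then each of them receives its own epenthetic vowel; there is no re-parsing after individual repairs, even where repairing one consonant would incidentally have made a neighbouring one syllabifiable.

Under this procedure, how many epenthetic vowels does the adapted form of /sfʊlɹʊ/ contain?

2

The unsyllabifiable consonants are /s/, /l/; each receives one epenthetic vowel.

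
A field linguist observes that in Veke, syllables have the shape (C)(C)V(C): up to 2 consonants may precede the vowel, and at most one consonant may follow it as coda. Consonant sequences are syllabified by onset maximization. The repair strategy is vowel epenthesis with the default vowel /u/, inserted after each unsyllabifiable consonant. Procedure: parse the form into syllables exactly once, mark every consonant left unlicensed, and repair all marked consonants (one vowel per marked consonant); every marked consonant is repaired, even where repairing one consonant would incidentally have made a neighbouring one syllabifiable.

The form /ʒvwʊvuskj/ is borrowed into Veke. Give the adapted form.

ʒuvwʊvuskuju

Under (C)(C)V(C), the unsyllabifiable consonants are /ʒ/, /k/, /j/ (at most one coda consonant is licensed; onsets may contain at most 2 consonants).
Inserting the epenthetic vowel yields /ʒ/ → /ʒu/, /k/ → /ku/, /j/ → /ju/.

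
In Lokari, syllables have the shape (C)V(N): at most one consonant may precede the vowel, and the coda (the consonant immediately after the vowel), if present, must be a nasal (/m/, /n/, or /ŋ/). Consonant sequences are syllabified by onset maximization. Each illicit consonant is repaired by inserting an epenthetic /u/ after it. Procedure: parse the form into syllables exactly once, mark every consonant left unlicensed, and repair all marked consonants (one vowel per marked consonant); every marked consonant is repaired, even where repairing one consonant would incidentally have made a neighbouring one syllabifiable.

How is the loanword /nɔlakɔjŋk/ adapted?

The consonants /j/, /ŋ/, /k/ cannot be parsed into a legal (C)V(N) syllable (only a nasal (/m/, /n/, or /ŋ/) is licensed in coda position; onsets are limited to one consonant).
Epenthesis after each stranded consonant: /j/ → /ju/, /ŋ/ → /ŋu/, /k/ → /ku/.

nɔlakɔjuŋuku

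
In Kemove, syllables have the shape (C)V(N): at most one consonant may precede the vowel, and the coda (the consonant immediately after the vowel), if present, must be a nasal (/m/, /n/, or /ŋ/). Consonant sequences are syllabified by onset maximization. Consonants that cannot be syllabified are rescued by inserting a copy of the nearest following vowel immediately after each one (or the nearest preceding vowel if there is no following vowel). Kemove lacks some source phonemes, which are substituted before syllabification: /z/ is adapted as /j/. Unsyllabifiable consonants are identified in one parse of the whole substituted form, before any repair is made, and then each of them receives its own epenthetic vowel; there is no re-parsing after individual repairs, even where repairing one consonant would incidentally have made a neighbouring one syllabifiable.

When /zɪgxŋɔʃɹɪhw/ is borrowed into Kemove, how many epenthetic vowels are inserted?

After substitution the input is /jɪgxŋɔʃɹɪhw/.
The unsyllabifiable consonants are /g/, /x/, /ʃ/, /h/, /w/; each receives one epenthetic vowel.

5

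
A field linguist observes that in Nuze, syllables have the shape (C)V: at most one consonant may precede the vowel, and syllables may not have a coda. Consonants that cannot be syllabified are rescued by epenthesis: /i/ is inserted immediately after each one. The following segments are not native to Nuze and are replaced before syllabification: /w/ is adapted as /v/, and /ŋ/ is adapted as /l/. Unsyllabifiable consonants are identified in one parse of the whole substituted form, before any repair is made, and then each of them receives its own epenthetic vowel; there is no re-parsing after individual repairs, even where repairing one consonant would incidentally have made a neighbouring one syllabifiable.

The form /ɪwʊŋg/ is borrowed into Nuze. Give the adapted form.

Substitution: /w/ → /v/, /ŋ/ → /l/, giving /ɪvʊlg/.
Syllabifying with onset maximization leaves /l/, /g/ stranded (no codas are permitted; onsets are limited to one consonant).
Inserting the epenthetic vowel yields /l/ → /li/, /g/ → /gi/.

ɪvʊligi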